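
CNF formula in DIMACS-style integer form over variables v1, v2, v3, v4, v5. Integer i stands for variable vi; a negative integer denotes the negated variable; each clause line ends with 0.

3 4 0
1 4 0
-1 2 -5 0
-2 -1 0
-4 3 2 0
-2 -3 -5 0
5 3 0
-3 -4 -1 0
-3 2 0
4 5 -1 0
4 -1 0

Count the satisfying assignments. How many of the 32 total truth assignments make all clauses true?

The models are:
  v1=F v2=T v3=F v4=T v5=T
  v1=F v2=T v3=T v4=T v5=F
Count: 2.

2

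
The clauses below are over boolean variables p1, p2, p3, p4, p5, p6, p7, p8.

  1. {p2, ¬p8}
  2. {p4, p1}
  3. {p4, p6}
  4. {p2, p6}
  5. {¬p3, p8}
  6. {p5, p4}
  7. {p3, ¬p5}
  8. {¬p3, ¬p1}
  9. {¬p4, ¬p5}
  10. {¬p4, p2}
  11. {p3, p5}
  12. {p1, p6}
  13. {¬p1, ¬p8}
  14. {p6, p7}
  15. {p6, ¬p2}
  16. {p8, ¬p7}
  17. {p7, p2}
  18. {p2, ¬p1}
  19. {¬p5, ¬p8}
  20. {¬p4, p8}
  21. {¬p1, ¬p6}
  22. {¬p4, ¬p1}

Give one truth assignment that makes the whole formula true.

Set p1 = False and propagate.
  then p4 is forced to True.
  then p5 is forced to False.
  then p2 is forced to True.
  then p3 is forced to True.
  then p8 is forced to True.
  then p6 is forced to True.
p7 is now unconstrained; take p7 = False.

p1=0  p2=1  p3=1  p4=1  p5=0  p6=1  p7=0  p8=1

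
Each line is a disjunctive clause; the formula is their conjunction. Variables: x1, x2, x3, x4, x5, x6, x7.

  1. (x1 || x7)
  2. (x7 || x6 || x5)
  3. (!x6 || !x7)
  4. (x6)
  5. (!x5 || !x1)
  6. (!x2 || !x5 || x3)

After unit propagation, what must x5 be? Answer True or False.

False

(x6) stands alone — x6 = True.
(!x6 || !x7): since x6 = True, the clause reduces to (!x7). x7 = False.
(x1 || x7): since x7 = False, the clause reduces to (x1). x1 = True.
In (!x1 || !x5), !x1 is now false; !x5 must hold, so x5 = False.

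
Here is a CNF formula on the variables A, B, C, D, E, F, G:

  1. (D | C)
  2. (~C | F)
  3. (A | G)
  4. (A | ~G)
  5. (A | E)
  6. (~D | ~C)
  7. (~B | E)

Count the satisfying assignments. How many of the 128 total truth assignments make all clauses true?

18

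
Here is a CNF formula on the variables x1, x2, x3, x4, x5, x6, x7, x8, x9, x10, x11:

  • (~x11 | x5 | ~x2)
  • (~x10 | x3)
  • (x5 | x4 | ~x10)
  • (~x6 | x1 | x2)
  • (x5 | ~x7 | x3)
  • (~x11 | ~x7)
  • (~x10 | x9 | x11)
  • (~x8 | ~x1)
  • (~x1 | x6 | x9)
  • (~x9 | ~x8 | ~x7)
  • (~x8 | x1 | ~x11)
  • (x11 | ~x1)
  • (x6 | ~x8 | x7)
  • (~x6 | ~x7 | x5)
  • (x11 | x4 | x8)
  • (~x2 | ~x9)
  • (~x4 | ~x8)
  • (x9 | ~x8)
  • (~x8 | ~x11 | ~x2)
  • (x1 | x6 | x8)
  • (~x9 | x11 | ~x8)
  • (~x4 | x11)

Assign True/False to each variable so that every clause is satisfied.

Pure literal: x3 appears only positively; assign x3 = True.
x5 occurs only positively in the remaining clauses — set x5 = True.
Try x1 = False.
For the remaining variables, x2 = True, x4 = False, x6 = True, x7 = False, x8 = False, x9 = False, x10 = False, x11 = True works.
Check each clause:
  1. (~x2 | ~x11 | x5) — x5 is true.
  2. (~x10 | x3) — x3 is true.
  3. (x5 | x4 | ~x10) — x5 is true.
  4. (x2 | x1 | ~x6) — x2 is true.
  5. (~x7 | x3 | x5) — ~x7 is true.
  6. (~x7 | ~x11) — ~x7 is true.
  7. (x11 | x9 | ~x10) — x11 is true.
  8. (~x8 | ~x1) — ~x8 is true.
  9. (x6 | x9 | ~x1) — x6 is true.
  10. (~x9 | ~x8 | ~x7) — ~x8 is true.
  11. (~x11 | x1 | ~x8) — ~x8 is true.
  12. (x11 | ~x1) — x11 is true.
  13. (x6 | x7 | ~x8) — ~x8 is true.
  14. (x5 | ~x6 | ~x7) — ~x7 is true.
  15. (x8 | x4 | x11) — x11 is true.
  16. (~x9 | ~x2) — ~x9 is true.
  17. (~x8 | ~x4) — ~x8 is true.
  18. (x9 | ~x8) — ~x8 is true.
  19. (~x8 | ~x11 | ~x2) — ~x8 is true.
  20. (x6 | x1 | x8) — x6 is true.
  21. (~x8 | ~x9 | x11) — ~x8 is true.
  22. (x11 | ~x4) — x11 is true.

x1 = False, x2 = True, x3 = True, x4 = False, x5 = True, x6 = True, x7 = False, x8 = False, x9 = False, x10 = False, x11 = True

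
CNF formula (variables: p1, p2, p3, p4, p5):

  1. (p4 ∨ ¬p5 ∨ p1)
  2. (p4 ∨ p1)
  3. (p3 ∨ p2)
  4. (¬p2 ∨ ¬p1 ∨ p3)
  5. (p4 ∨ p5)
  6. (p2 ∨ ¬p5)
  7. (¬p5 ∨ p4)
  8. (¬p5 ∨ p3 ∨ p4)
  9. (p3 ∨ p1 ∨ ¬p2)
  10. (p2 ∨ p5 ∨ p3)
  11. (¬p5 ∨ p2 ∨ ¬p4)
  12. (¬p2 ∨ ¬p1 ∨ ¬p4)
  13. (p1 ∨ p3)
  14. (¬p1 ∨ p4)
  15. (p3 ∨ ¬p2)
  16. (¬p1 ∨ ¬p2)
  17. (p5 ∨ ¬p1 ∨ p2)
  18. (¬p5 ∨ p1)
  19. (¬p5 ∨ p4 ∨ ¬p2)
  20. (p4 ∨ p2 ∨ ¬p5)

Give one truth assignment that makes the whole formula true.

p1=0, p2=1, p3=1, p4=1, p5=0

p3 occurs only positively in the remaining clauses — set p3 = True.
Try p1 = False.
  then p4 is forced to True.
  then p5 is forced to False.
p2 is now unconstrained; take p2 = True.
Every clause has at least one true literal under this assignment.
Check each clause:
  1. (p4 ∨ p1 ∨ ¬p5) — ¬p5 is true.
  2. (p1 ∨ p4) — p4 is true.
  3. (p3 ∨ p2) — p2 is true.
  4. (p3 ∨ ¬p2 ∨ ¬p1) — p3 is true.
  5. (p4 ∨ p5) — p4 is true.
  6. (¬p5 ∨ p2) — p2 is true.
  7. (p4 ∨ ¬p5) — ¬p5 is true.
  8. (p4 ∨ ¬p5 ∨ p3) — p3 is true.
  9. (p3 ∨ p1 ∨ ¬p2) — p3 is true.
  10. (p2 ∨ p3 ∨ p5) — p2 is true.
  11. (¬p4 ∨ ¬p5 ∨ p2) — p2 is true.
  12. (¬p1 ∨ ¬p2 ∨ ¬p4) — ¬p1 is true.
  13. (p3 ∨ p1) — p3 is true.
  14. (¬p1 ∨ p4) — p4 is true.
  15. (¬p2 ∨ p3) — p3 is true.
  16. (¬p2 ∨ ¬p1) — ¬p1 is true.
  17. (¬p1 ∨ p5 ∨ p2) — p2 is true.
  18. (p1 ∨ ¬p5) — ¬p5 is true.
  19. (p4 ∨ ¬p5 ∨ ¬p2) — ¬p5 is true.
  20. (¬p5 ∨ p4 ∨ p2) — p2 is true.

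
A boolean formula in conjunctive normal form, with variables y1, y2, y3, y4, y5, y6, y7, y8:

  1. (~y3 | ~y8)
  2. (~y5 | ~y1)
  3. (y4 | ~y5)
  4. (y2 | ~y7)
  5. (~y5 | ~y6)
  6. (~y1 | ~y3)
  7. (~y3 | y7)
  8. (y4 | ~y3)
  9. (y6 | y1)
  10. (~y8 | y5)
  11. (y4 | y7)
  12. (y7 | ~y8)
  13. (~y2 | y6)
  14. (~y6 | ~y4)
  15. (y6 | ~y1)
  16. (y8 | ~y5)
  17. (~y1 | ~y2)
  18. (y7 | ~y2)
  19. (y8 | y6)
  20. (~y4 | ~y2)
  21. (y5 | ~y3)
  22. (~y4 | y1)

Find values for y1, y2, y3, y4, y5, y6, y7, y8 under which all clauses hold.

y1=F, y2=T, y3=F, y4=F, y5=F, y6=T, y7=T, y8=F

Pure literal: y3 appears only negated; assign y3 = False.
Branch on y1: take y1 = False.
  then y6 is forced to True.
  then y5 is forced to False.
  then y8 is forced to False.
  then y4 is forced to False.
  then y7 is forced to True.
  then y2 is forced to True.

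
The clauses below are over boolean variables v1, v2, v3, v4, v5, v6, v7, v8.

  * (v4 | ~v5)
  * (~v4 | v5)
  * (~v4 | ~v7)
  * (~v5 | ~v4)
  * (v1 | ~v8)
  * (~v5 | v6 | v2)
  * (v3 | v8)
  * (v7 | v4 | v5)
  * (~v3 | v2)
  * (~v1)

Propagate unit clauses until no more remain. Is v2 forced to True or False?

True

Unit clause (~v1) sets v1 = False.
(v1 | ~v8): since v1 = False, the clause reduces to (~v8). v8 = False.
(v3 | v8): since v8 = False, the clause reduces to (v3). v3 = True.
From (~v3 | v2) and v3 = True: v2 = True.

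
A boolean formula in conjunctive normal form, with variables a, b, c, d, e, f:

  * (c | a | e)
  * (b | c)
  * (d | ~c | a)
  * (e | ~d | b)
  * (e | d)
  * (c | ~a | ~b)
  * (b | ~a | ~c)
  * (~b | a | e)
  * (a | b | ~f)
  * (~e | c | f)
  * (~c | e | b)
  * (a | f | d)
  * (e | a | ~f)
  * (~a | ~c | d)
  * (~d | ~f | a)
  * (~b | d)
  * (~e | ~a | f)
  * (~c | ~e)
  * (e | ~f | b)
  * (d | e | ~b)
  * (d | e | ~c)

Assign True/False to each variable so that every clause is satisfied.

a=1, b=1, c=1, d=1, e=0, f=0

Try a = True.
Branch on b: take b = True.
  then c is forced to True.
  then d is forced to True.
  then e is forced to False.
f is now unconstrained; take f = False.
Every clause has at least one true literal under this assignment.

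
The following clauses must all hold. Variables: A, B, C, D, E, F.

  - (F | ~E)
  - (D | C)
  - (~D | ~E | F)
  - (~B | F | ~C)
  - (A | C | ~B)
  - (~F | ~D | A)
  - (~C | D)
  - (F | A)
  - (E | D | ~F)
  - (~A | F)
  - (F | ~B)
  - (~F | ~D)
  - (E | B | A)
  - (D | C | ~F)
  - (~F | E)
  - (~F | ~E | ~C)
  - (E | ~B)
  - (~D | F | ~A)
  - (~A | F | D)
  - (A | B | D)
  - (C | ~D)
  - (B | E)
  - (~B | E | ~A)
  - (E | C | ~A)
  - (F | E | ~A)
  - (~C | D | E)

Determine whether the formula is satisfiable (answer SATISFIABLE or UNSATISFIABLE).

UNSATISFIABLE

F = True:
  propagation gives D=False, C=True; an empty clause results — contradiction.
F = False:
  propagation gives E=False, A=True; an empty clause results — contradiction.
Every branch closes, so no satisfying assignment exists.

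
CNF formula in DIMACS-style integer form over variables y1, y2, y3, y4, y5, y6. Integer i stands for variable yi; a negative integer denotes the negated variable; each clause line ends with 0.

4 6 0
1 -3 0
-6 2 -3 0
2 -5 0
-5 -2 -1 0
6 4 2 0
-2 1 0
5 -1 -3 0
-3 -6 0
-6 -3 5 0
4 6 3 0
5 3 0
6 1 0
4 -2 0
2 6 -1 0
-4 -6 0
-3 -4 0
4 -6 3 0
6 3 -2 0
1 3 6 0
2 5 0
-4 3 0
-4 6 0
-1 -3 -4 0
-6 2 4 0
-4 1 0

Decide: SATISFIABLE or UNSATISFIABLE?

UNSATISFIABLE

y6 = True:
  propagation gives y3=False, y5=True, y2=True, y1=False; an empty clause results — contradiction.
y6 = False:
  propagation gives y4=True; an empty clause results — contradiction.
Every branch closes, so no satisfying assignment exists.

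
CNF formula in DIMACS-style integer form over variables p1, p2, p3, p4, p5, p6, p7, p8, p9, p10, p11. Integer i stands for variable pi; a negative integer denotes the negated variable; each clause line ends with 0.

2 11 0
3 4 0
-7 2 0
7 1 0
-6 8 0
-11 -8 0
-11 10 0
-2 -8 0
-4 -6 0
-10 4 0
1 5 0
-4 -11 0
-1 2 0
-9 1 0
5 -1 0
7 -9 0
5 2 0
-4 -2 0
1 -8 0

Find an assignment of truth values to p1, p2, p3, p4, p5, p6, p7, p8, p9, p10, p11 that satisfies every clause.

p1 = T, p2 = T, p3 = T, p4 = F, p5 = T, p6 = F, p7 = T, p8 = F, p9 = F, p10 = F, p11 = F

Pure literal: p3 appears only positively; assign p3 = True.
Pure literal: p5 appears only positively; assign p5 = True.
Set p1 = True and propagate.
  then p2 is forced to True.
  then p8 is forced to False.
  then p6 is forced to False.
  then p4 is forced to False.
  then p10 is forced to False.
  then p11 is forced to False.
The remaining clauses are satisfied by p7 = True, p9 = False.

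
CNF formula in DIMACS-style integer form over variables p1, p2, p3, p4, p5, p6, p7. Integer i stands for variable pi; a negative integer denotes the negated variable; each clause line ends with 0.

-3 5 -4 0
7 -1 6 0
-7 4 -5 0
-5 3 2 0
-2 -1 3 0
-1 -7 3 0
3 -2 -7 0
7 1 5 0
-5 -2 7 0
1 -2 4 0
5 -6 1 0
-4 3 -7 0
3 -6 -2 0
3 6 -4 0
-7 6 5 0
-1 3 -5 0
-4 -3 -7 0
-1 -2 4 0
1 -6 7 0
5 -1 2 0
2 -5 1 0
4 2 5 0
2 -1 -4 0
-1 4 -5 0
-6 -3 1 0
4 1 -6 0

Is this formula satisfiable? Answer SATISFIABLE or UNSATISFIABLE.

UNSATISFIABLE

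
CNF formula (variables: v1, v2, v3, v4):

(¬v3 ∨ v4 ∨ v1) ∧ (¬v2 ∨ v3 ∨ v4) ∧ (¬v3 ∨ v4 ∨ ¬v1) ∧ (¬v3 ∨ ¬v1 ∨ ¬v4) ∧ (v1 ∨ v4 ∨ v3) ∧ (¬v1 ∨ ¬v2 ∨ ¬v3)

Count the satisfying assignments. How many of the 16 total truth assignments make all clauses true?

7

The models are:
  v1=0 v2=0 v3=0 v4=1
  v1=0 v2=0 v3=1 v4=1
  v1=0 v2=1 v3=0 v4=1
  v1=0 v2=1 v3=1 v4=1
  v1=1 v2=0 v3=0 v4=0
  v1=1 v2=0 v3=0 v4=1
  v1=1 v2=1 v3=0 v4=1
Count: 7.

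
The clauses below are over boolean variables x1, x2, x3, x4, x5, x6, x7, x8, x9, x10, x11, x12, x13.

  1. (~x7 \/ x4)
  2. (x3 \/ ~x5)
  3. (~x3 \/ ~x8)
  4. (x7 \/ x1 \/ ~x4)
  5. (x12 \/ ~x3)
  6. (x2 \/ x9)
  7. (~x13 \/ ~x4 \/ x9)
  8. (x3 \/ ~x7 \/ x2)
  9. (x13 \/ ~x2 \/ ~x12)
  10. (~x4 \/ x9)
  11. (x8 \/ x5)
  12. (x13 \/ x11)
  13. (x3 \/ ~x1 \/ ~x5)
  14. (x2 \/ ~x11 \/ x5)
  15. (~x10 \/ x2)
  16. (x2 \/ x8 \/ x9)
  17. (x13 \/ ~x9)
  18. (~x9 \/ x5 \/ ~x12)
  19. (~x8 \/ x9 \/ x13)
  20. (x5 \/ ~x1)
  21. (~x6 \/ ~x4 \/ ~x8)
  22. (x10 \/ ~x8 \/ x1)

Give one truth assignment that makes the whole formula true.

Pure literal: x6 appears only negated; assign x6 = False.
Try x1 = False.
The remaining clauses are satisfied by x2 = True, x3 = False, x4 = False, x5 = False, x7 = False, x8 = True, x9 = False, x10 = True, x11 = False, x12 = True, x13 = True.

x1=F, x2=T, x3=F, x4=F, x5=F, x6=F, x7=F, x8=T, x9=F, x10=T, x11=F, x12=T, x13=T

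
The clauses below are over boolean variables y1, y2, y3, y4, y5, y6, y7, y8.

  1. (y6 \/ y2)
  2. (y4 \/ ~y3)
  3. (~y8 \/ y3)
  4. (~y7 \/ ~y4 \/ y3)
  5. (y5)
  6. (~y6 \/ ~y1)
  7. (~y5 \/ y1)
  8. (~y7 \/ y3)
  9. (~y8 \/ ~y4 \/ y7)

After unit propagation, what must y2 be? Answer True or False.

True

Unit clause (y5) sets y5 = True.
From (~y5 \/ y1) and y5 = True: y1 = True.
(~y1 \/ ~y6) with y1 = True leaves only ~y6, so y6 = False.
(y2 \/ y6): since y6 = False, the clause reduces to (y2). y2 = True.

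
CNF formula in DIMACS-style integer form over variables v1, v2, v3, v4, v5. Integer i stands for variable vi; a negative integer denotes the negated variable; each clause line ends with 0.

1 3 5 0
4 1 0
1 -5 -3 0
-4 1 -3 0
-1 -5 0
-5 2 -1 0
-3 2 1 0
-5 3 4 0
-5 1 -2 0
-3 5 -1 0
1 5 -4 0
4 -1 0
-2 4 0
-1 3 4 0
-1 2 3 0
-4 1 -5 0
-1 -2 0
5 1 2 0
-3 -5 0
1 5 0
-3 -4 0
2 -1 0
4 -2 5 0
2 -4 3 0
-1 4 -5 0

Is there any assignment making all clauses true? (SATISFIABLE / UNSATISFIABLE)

UNSATISFIABLE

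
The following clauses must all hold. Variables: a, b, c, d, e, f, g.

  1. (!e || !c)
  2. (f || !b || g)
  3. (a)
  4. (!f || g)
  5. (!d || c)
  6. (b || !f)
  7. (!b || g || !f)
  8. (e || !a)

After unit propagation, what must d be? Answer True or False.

False

(a) is a unit clause: a = True.
(!a || e): since a = True, the clause reduces to (e). e = True.
(!e || !c) with e = True leaves only !c, so c = False.
(!d || c): since c = False, the clause reduces to (!d). d = False.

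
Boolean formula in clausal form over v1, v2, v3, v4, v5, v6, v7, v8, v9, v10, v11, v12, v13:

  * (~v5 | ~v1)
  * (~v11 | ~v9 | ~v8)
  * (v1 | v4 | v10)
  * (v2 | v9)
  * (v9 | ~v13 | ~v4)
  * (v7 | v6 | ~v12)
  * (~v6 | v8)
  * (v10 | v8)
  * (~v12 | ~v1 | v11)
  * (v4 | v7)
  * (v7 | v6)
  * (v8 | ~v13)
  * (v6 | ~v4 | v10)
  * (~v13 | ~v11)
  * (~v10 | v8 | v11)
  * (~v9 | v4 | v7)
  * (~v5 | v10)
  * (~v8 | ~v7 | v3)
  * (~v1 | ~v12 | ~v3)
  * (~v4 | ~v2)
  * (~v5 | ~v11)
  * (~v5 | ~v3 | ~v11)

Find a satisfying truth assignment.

v1=F, v2=F, v3=F, v4=T, v5=F, v6=T, v7=F, v8=T, v9=T, v10=F, v11=F, v12=F, v13=T

Pure literal: v5 appears only negated; assign v5 = False.
v12 occurs only negated in the remaining clauses — set v12 = False.
Try v1 = False.
Try v2 = False.
  then v9 is forced to True.
For the remaining variables, v3 = False, v4 = True, v6 = True, v7 = False, v8 = True, v10 = False, v11 = False, v13 = True works.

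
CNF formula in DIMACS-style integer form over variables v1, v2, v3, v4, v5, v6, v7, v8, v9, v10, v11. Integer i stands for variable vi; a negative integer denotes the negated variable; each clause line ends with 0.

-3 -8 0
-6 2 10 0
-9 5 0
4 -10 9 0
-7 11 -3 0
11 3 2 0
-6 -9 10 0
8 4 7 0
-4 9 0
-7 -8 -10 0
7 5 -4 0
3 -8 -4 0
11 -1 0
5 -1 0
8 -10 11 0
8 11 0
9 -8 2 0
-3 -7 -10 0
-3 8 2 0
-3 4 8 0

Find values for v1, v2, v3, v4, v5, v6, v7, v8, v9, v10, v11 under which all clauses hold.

v1 occurs only negated in the remaining clauses — set v1 = False.
v2 occurs only positively in the remaining clauses — set v2 = True.
Set v3 = False and propagate.
Set v4 = True and propagate.
  then v9 is forced to True.
  then v5 is forced to True.
  then v8 is forced to False.
  then v11 is forced to True.
For the remaining variables, v6 = True, v7 = False, v10 = True works.

v1 = False, v2 = True, v3 = False, v4 = True, v5 = True, v6 = True, v7 = False, v8 = False, v9 = True, v10 = True, v11 = True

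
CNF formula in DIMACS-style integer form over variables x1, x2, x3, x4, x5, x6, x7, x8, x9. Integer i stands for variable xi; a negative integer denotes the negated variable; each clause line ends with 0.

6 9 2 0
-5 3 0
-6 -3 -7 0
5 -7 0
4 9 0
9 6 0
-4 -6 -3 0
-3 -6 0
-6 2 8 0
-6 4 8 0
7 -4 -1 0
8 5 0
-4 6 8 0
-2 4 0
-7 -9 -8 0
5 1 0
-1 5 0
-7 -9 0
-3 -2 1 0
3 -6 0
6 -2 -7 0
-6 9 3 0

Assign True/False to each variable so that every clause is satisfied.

Branch on x1: take x1 = True.
  then x5 is forced to True.
  then x3 is forced to True.
  then x6 is forced to False.
  then x9 is forced to True.
  then x7 is forced to False.
  then x4 is forced to False.
  then x2 is forced to False.
x8 is now unconstrained; take x8 = True.
Every clause has at least one true literal under this assignment.
Check each clause:
  1. (x2 OR x9 OR x6) — x9 is true.
  2. (NOT x5 OR x3) — x3 is true.
  3. (NOT x7 OR NOT x3 OR NOT x6) — NOT x7 is true.
  4. (NOT x7 OR x5) — NOT x7 is true.
  5. (x4 OR x9) — x9 is true.
  6. (x6 OR x9) — x9 is true.
  7. (NOT x3 OR NOT x6 OR NOT x4) — NOT x6 is true.
  8. (NOT x6 OR NOT x3) — NOT x6 is true.
  9. (x8 OR x2 OR NOT x6) — x8 is true.
  10. (x8 OR NOT x6 OR x4) — x8 is true.
  11. (NOT x4 OR NOT x1 OR x7) — NOT x4 is true.
  12. (x8 OR x5) — x8 is true.
  13. (NOT x4 OR x6 OR x8) — x8 is true.
  14. (NOT x2 OR x4) — NOT x2 is true.
  15. (NOT x7 OR NOT x9 OR NOT x8) — NOT x7 is true.
  16. (x1 OR x5) — x1 is true.
  17. (NOT x1 OR x5) — x5 is true.
  18. (NOT x9 OR NOT x7) — NOT x7 is true.
  19. (NOT x3 OR NOT x2 OR x1) — x1 is true.
  20. (x3 OR NOT x6) — NOT x6 is true.
  21. (NOT x2 OR x6 OR NOT x7) — NOT x7 is true.
  22. (x3 OR x9 OR NOT x6) — x9 is true.

x1=T, x2=F, x3=T, x4=F, x5=T, x6=F, x7=F, x8=T, x9=T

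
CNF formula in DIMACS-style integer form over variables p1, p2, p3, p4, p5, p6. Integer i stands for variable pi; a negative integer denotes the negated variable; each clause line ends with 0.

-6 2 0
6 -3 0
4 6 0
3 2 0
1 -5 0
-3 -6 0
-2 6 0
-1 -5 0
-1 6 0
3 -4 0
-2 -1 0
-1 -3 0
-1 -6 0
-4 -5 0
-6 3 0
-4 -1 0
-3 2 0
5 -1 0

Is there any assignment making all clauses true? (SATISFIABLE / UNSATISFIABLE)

UNSATISFIABLE

p1 = True:
  propagation gives p5=False; an empty clause results — contradiction.
p1 = False:
  p3 = True:
    propagation gives p6=True; an empty clause results — contradiction.
  p3 = False:
    propagation gives p2=True, p6=True; an empty clause results — contradiction.
Every branch closes, so no satisfying assignment exists.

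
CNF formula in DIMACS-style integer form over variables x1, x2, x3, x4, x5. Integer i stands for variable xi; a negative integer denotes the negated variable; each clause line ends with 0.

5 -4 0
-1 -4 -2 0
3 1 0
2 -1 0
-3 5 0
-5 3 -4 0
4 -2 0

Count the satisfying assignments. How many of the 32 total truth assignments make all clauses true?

3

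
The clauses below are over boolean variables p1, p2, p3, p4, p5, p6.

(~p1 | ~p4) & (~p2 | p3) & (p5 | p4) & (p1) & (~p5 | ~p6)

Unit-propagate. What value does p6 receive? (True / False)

False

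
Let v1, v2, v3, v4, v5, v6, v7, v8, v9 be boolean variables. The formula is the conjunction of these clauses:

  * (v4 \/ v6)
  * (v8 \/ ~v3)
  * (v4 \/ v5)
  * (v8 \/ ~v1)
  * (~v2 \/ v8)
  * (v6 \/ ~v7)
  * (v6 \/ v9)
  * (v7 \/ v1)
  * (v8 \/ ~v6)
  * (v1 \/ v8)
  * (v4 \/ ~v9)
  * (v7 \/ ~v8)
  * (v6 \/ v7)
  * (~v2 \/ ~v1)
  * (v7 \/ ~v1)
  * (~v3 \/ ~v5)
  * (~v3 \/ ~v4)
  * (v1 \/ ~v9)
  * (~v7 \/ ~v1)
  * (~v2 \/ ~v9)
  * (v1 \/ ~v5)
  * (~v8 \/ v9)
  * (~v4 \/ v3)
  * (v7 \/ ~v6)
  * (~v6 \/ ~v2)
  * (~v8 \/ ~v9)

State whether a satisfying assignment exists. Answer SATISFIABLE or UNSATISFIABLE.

v1 = True:
  propagation gives v8=True, v7=True; an empty clause results — contradiction.
v1 = False:
  propagation gives v7=True, v6=True, v8=True, v9=False; an empty clause results — contradiction.
Every branch closes, so no satisfying assignment exists.

UNSATISFIABLE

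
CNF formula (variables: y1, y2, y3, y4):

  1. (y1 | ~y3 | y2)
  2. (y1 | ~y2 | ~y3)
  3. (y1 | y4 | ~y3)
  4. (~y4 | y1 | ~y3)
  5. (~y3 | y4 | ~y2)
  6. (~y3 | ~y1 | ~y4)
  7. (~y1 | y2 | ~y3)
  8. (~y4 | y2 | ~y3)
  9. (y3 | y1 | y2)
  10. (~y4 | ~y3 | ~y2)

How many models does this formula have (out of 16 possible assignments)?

6

The models are:
  y1=0 y2=1 y3=0 y4=0
  y1=0 y2=1 y3=0 y4=1
  y1=1 y2=0 y3=0 y4=0
  y1=1 y2=0 y3=0 y4=1
  y1=1 y2=1 y3=0 y4=0
  y1=1 y2=1 y3=0 y4=1
That's 6 in total.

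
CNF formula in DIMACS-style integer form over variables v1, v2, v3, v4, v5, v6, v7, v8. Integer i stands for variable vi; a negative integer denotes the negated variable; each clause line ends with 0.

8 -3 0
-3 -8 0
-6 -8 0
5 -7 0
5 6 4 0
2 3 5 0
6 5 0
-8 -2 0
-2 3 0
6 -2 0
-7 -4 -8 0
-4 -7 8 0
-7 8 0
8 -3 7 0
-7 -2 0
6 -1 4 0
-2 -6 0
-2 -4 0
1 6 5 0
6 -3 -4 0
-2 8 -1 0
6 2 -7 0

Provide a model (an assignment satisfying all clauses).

v1 = 1  v2 = 0  v3 = 0  v4 = 1  v5 = 1  v6 = 0  v7 = 0  v8 = 0

v5 occurs only positively in the remaining clauses — set v5 = True.
Set v1 = True and propagate.
Set v2 = False and propagate.
Branch on v3: take v3 = False.
For the remaining variables, v4 = True, v6 = False, v7 = False, v8 = False works.
Check each clause:
  1. (v8 \/ ~v3) — ~v3 is true.
  2. (~v8 \/ ~v3) — ~v8 is true.
  3. (~v8 \/ ~v6) — ~v8 is true.
  4. (~v7 \/ v5) — ~v7 is true.
  5. (v6 \/ v4 \/ v5) — v4 is true.
  6. (v2 \/ v3 \/ v5) — v5 is true.
  7. (v6 \/ v5) — v5 is true.
  8. (~v2 \/ ~v8) — ~v8 is true.
  9. (~v2 \/ v3) — ~v2 is true.
  10. (~v2 \/ v6) — ~v2 is true.
  11. (~v8 \/ ~v7 \/ ~v4) — ~v8 is true.
  12. (~v7 \/ v8 \/ ~v4) — ~v7 is true.
  13. (v8 \/ ~v7) — ~v7 is true.
  14. (~v3 \/ v8 \/ v7) — ~v3 is true.
  15. (~v7 \/ ~v2) — ~v7 is true.
  16. (v6 \/ v4 \/ ~v1) — v4 is true.
  17. (~v6 \/ ~v2) — ~v6 is true.
  18. (~v4 \/ ~v2) — ~v2 is true.
  19. (v6 \/ v1 \/ v5) — v1 is true.
  20. (~v3 \/ v6 \/ ~v4) — ~v3 is true.
  21. (~v1 \/ v8 \/ ~v2) — ~v2 is true.
  22. (v6 \/ ~v7 \/ v2) — ~v7 is true.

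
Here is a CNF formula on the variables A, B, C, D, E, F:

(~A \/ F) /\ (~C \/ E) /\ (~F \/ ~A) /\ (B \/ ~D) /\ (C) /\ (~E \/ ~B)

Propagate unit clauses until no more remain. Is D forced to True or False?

(C) stands alone — C = True.
(~C \/ E) with C = True leaves only E, so E = True.
(~B \/ ~E): since E = True, the clause reduces to (~B). B = False.
From (~D \/ B) and B = False: D = False.

False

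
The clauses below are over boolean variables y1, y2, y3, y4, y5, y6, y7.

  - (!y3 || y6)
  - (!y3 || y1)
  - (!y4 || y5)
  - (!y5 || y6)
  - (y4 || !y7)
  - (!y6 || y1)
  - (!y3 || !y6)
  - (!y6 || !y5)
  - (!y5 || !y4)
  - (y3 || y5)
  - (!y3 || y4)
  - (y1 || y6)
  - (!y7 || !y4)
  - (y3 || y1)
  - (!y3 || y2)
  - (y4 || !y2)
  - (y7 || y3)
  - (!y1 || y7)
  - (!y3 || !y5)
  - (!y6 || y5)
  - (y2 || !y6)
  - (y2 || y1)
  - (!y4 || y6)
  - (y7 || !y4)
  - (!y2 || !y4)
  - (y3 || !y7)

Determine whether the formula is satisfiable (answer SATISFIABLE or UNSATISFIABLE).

UNSATISFIABLE

y3 = True:
  propagation gives y6=True; an empty clause results — contradiction.
y3 = False:
  propagation gives y5=True, y6=True; an empty clause results — contradiction.
Every branch closes, so no satisfying assignment exists.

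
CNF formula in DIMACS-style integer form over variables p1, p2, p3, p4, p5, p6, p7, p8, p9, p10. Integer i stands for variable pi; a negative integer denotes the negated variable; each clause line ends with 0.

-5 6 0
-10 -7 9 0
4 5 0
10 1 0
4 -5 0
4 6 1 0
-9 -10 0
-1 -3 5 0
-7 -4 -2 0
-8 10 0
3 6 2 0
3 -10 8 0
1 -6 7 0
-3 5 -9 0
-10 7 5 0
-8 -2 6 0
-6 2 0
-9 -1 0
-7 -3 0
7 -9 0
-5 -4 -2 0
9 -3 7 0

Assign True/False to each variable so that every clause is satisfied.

p1=T, p2=T, p3=F, p4=T, p5=F, p6=F, p7=F, p8=F, p9=F, p10=F

Branch on p1: take p1 = True.
  then p9 is forced to False.
Branch on p2: take p2 = True.
For the remaining variables, p3 = False, p4 = True, p5 = False, p6 = False, p7 = False, p8 = False, p10 = False works.
Every clause has at least one true literal under this assignment.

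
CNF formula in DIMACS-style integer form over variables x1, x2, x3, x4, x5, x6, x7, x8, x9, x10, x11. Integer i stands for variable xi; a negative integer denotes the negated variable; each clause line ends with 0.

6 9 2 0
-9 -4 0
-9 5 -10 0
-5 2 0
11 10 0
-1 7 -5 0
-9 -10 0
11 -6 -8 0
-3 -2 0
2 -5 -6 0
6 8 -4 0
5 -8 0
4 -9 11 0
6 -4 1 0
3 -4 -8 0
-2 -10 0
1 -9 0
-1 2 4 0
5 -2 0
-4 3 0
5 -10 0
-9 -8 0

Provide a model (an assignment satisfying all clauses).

x1=F, x2=F, x3=T, x4=F, x5=F, x6=T, x7=F, x8=F, x9=F, x10=F, x11=T

Check each clause:
  1. (x9 OR x2 OR x6) — x6 is true.
  2. (NOT x4 OR NOT x9) — NOT x4 is true.
  3. (NOT x10 OR x5 OR NOT x9) — NOT x10 is true.
  4. (NOT x5 OR x2) — NOT x5 is true.
  5. (x10 OR x11) — x11 is true.
  6. (NOT x5 OR x7 OR NOT x1) — NOT x5 is true.
  7. (NOT x9 OR NOT x10) — NOT x10 is true.
  8. (NOT x8 OR NOT x6 OR x11) — NOT x8 is true.
  9. (NOT x2 OR NOT x3) — NOT x2 is true.
  10. (NOT x5 OR x2 OR NOT x6) — NOT x5 is true.
  11. (NOT x4 OR x6 OR x8) — NOT x4 is true.
  12. (NOT x8 OR x5) — NOT x8 is true.
  13. (NOT x9 OR x4 OR x11) — x11 is true.
  14. (x6 OR x1 OR NOT x4) — NOT x4 is true.
  15. (x3 OR NOT x8 OR NOT x4) — NOT x8 is true.
  16. (NOT x10 OR NOT x2) — NOT x10 is true.
  17. (x1 OR NOT x9) — NOT x9 is true.
  18. (x4 OR NOT x1 OR x2) — NOT x1 is true.
  19. (x5 OR NOT x2) — NOT x2 is true.
  20. (x3 OR NOT x4) — x3 is true.
  21. (NOT x10 OR x5) — NOT x10 is true.
  22. (NOT x9 OR NOT x8) — NOT x8 is true.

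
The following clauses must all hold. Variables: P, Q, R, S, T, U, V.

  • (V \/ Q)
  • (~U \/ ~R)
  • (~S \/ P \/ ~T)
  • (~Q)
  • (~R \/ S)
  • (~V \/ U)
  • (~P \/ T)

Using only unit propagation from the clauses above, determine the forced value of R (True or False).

Unit clause (~Q) sets Q = False.
(Q \/ V): since Q = False, the clause reduces to (V). V = True.
From (~V \/ U) and V = True: U = True.
In (~U \/ ~R), ~U is now false; ~R must hold, so R = False.

False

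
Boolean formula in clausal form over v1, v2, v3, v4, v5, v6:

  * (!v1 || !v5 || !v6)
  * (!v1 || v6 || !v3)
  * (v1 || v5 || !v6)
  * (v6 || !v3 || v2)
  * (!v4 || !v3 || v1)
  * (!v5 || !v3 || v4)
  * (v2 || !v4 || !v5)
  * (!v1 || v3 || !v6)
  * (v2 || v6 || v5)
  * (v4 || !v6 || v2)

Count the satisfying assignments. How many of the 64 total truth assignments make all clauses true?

16

Split on v6, then v1.
  v6=1, v1=1: remaining (v2,v3,v4,v5) ∈ {(0,1,1,0); (1,1,0,0); (1,1,1,0)} — 3.
  v6=1, v1=0: remaining (v2,v3,v4,v5) ∈ {(1,0,0,1); (1,0,1,1)} — 2.
  v6=0, v1=1: 5 of the 16 assignments to (v2,v3,v4,v5) work.
  v6=0, v1=0: 6 of the 16 assignments to (v2,v3,v4,v5) work.
Total: 3 + 2 + 5 + 6 = 16.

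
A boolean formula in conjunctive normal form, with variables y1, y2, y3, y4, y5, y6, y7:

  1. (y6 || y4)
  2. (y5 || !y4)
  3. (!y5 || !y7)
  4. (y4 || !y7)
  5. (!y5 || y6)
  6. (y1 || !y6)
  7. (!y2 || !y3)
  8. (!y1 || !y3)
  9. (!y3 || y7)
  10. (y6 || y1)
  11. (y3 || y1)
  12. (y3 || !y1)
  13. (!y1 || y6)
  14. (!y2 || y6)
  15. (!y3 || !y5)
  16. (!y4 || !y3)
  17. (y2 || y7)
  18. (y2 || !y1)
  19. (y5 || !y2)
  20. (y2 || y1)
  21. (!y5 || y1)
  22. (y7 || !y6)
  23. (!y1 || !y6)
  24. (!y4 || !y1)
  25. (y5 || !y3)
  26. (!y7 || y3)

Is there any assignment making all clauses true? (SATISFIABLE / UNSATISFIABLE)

UNSATISFIABLE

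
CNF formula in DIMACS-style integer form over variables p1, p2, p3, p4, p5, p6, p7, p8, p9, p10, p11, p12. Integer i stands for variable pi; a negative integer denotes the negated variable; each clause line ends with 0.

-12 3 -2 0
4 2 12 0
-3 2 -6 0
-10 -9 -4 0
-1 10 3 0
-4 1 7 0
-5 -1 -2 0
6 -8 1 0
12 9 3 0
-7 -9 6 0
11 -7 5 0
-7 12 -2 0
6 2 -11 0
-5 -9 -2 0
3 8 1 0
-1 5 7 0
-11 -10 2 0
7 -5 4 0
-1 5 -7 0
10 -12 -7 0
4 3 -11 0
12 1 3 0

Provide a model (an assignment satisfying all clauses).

p1 = False, p2 = True, p3 = True, p4 = False, p5 = False, p6 = True, p7 = True, p8 = True, p9 = False, p10 = True, p11 = True, p12 = True

Try p1 = False.
Set p2 = True and propagate.
The remaining clauses are satisfied by p3 = True, p4 = False, p5 = False, p6 = True, p7 = True, p8 = True, p9 = False, p10 = True, p11 = True, p12 = True.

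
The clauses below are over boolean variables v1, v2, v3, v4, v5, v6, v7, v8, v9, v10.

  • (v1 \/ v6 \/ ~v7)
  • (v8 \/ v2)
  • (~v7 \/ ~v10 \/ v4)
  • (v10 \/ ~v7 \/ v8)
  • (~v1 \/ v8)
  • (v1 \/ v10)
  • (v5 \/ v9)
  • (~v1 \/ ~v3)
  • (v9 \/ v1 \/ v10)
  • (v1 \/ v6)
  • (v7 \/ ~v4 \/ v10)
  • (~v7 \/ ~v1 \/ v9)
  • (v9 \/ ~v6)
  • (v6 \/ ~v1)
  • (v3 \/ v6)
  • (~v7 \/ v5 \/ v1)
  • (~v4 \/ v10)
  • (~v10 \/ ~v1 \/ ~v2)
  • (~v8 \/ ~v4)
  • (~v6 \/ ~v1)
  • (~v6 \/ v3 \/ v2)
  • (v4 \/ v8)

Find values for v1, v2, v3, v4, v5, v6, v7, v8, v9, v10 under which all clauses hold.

v1 = False, v2 = True, v3 = False, v4 = False, v5 = False, v6 = True, v7 = False, v8 = True, v9 = True, v10 = True

Check each clause:
  1. (v1 \/ ~v7 \/ v6) — ~v7 is true.
  2. (v8 \/ v2) — v8 is true.
  3. (~v10 \/ v4 \/ ~v7) — ~v7 is true.
  4. (~v7 \/ v8 \/ v10) — v8 is true.
  5. (~v1 \/ v8) — v8 is true.
  6. (v1 \/ v10) — v10 is true.
  7. (v5 \/ v9) — v9 is true.
  8. (~v3 \/ ~v1) — ~v3 is true.
  9. (v10 \/ v1 \/ v9) — v9 is true.
  10. (v1 \/ v6) — v6 is true.
  11. (v10 \/ v7 \/ ~v4) — v10 is true.
  12. (~v1 \/ v9 \/ ~v7) — v9 is true.
  13. (v9 \/ ~v6) — v9 is true.
  14. (~v1 \/ v6) — v6 is true.
  15. (v6 \/ v3) — v6 is true.
  16. (v5 \/ v1 \/ ~v7) — ~v7 is true.
  17. (v10 \/ ~v4) — v10 is true.
  18. (~v10 \/ ~v1 \/ ~v2) — ~v1 is true.
  19. (~v8 \/ ~v4) — ~v4 is true.
  20. (~v6 \/ ~v1) — ~v1 is true.
  21. (v2 \/ v3 \/ ~v6) — v2 is true.
  22. (v8 \/ v4) — v8 is true.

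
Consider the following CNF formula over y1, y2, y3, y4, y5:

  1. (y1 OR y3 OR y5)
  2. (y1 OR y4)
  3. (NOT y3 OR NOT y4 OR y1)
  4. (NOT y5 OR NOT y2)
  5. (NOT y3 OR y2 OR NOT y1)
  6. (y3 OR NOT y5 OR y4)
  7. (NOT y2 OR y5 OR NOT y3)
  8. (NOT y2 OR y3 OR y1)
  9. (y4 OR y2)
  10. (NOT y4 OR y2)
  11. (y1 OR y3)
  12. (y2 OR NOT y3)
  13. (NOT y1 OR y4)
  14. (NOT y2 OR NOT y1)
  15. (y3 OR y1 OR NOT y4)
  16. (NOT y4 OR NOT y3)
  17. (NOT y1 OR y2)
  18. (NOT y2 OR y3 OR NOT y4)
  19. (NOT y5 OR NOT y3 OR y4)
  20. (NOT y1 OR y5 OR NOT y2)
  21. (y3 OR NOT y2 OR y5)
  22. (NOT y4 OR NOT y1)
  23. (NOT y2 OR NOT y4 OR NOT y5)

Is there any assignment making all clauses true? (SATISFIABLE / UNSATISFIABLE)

y2 = True:
  propagation gives y5=False, y3=False; an empty clause results — contradiction.
y2 = False:
  propagation gives y4=True; an empty clause results — contradiction.
Every branch closes, so no satisfying assignment exists.

UNSATISFIABLE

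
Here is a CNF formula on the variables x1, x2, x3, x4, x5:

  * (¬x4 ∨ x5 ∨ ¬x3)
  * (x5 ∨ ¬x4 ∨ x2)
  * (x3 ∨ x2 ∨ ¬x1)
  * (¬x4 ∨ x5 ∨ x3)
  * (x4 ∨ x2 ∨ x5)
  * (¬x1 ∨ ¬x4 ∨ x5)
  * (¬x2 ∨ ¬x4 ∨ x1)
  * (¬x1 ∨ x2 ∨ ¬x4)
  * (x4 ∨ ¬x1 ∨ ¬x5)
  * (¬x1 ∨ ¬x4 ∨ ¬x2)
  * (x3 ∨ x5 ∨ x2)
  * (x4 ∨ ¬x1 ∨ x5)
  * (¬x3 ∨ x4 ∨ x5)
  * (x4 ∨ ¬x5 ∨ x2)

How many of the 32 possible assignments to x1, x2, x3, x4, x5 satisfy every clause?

5

Satisfying assignments:
  x1=0 x2=0 x3=0 x4=1 x5=1
  x1=0 x2=0 x3=1 x4=1 x5=1
  x1=0 x2=1 x3=0 x4=0 x5=0
  x1=0 x2=1 x3=0 x4=0 x5=1
  x1=0 x2=1 x3=1 x4=0 x5=1
Count: 5.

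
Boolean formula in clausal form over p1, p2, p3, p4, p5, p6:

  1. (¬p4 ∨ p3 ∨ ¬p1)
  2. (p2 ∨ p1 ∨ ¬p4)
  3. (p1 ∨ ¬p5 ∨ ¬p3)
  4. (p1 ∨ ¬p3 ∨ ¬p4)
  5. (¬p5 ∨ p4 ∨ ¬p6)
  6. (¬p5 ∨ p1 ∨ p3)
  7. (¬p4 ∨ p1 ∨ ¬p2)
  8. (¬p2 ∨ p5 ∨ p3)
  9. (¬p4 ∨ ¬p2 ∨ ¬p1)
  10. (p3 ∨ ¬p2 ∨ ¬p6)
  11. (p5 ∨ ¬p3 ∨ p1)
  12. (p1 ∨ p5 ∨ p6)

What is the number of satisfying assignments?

Split on p1, then p3.
  p1=T, p3=T: 10 of the 16 assignments to (p2,p4,p5,p6) work.
  p1=T, p3=F: remaining (p2,p4,p5,p6) ∈ {(F,F,F,F); (F,F,F,T); (F,F,T,F); (T,F,T,F)} — 4.
  p1=F, p3=T: a clause becomes empty — 0.
  p1=F, p3=F: remaining (p2,p4,p5,p6) ∈ {(F,F,F,T)} — 1.
Total: 10 + 4 + 0 + 1 = 15.

15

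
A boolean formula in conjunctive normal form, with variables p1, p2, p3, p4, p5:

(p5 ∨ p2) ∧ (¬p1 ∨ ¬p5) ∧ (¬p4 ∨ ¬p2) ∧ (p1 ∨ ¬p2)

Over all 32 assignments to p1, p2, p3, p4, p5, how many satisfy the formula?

Satisfying assignments:
  p1=0 p2=0 p3=0 p4=0 p5=1
  p1=0 p2=0 p3=0 p4=1 p5=1
  p1=0 p2=0 p3=1 p4=0 p5=1
  p1=0 p2=0 p3=1 p4=1 p5=1
  p1=1 p2=1 p3=0 p4=0 p5=0
  p1=1 p2=1 p3=1 p4=0 p5=0
That's 6 in total.

6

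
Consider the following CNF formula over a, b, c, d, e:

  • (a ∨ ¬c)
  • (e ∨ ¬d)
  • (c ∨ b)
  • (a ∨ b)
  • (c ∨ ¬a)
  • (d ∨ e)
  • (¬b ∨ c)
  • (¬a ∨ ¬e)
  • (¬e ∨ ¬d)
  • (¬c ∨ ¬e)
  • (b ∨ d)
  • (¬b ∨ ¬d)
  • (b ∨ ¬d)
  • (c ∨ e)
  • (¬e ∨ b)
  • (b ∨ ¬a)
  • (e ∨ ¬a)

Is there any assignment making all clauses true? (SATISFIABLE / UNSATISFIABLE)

b = True:
  propagation gives c=True, a=True, e=False; an empty clause results — contradiction.
b = False:
  propagation gives c=True, a=True; an empty clause results — contradiction.
Every branch closes, so no satisfying assignment exists.

UNSATISFIABLE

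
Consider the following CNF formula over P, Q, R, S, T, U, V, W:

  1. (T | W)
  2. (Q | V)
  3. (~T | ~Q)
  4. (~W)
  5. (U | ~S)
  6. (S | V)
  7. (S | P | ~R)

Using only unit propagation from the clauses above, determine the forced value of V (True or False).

(~W) stands alone — W = False.
From (W | T) and W = False: T = True.
(~Q | ~T): since T = True, the clause reduces to (~Q). Q = False.
(V | Q) with Q = False leaves only V, so V = True.

True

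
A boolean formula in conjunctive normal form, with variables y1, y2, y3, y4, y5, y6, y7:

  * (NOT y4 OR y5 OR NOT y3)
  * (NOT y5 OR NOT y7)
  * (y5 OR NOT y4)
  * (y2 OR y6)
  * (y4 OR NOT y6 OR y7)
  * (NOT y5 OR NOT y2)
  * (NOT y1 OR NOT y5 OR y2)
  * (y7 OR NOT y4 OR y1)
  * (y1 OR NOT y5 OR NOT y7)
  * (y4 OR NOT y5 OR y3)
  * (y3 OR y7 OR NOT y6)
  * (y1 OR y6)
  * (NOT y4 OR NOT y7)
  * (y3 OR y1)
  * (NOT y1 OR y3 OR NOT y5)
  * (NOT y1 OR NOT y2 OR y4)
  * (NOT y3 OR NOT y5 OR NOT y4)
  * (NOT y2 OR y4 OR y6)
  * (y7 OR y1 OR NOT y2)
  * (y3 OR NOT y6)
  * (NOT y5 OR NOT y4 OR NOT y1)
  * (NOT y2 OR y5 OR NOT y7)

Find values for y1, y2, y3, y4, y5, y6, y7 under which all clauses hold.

y1=T, y2=F, y3=T, y4=F, y5=F, y6=T, y7=T

Branch on y1: take y1 = True.
Branch on y2: take y2 = False.
  then y6 is forced to True.
  then y5 is forced to False.
  then y4 is forced to False.
  then y7 is forced to True.
  then y3 is forced to True.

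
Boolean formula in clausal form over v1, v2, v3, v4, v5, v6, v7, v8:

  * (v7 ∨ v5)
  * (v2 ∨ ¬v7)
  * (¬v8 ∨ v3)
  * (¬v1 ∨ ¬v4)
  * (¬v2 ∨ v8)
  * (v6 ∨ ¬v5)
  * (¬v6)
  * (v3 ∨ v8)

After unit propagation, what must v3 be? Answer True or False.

True

(¬v6) is a unit clause: v6 = False.
(¬v5 ∨ v6): since v6 = False, the clause reduces to (¬v5). v5 = False.
From (v5 ∨ v7) and v5 = False: v7 = True.
From (v2 ∨ ¬v7) and v7 = True: v2 = True.
(v8 ∨ ¬v2) with v2 = True leaves only v8, so v8 = True.
In (v3 ∨ ¬v8), ¬v8 is now false; v3 must hold, so v3 = True.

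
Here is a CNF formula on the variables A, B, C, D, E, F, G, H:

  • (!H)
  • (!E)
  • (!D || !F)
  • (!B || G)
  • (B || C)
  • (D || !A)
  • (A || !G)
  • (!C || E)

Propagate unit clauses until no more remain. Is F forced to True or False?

False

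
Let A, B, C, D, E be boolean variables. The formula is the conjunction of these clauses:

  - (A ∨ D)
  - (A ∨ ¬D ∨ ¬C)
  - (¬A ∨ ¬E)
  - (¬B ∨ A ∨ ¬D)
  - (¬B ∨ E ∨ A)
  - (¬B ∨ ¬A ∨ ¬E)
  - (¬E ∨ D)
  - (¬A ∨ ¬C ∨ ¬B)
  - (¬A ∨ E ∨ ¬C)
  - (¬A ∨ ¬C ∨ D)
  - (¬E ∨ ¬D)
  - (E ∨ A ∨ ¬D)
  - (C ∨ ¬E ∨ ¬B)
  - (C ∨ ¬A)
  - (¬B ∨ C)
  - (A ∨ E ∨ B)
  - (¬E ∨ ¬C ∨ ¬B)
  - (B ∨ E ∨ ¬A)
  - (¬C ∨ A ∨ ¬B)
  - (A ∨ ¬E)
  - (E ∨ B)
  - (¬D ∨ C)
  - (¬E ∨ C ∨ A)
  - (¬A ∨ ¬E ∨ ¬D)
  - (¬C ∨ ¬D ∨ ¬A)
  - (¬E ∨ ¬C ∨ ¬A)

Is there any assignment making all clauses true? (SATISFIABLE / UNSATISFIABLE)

UNSATISFIABLE

A = True:
  propagation gives E=False, C=False; an empty clause results — contradiction.
A = False:
  propagation gives D=True, C=False; an empty clause results — contradiction.
Every branch closes, so no satisfying assignment exists.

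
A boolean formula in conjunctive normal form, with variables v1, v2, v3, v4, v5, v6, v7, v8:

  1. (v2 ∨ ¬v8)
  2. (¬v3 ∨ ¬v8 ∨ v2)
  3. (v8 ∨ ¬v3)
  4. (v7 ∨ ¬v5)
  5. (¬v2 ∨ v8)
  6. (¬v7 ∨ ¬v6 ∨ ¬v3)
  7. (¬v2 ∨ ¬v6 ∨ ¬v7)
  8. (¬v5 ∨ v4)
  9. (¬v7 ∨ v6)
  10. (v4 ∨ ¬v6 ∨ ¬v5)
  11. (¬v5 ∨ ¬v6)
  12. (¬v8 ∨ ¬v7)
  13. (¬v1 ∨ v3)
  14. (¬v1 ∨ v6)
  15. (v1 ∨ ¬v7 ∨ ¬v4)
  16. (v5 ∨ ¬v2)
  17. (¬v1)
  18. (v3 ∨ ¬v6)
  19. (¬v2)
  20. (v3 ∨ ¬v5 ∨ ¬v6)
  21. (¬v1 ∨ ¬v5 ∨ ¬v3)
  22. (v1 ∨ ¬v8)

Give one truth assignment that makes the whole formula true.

v1 = F, v2 = F, v3 = F, v4 = F, v5 = F, v6 = F, v7 = F, v8 = F

Check each clause:
  1. (¬v8 ∨ v2) — ¬v8 is true.
  2. (¬v3 ∨ ¬v8 ∨ v2) — ¬v8 is true.
  3. (v8 ∨ ¬v3) — ¬v3 is true.
  4. (v7 ∨ ¬v5) — ¬v5 is true.
  5. (¬v2 ∨ v8) — ¬v2 is true.
  6. (¬v3 ∨ ¬v6 ∨ ¬v7) — ¬v7 is true.
  7. (¬v2 ∨ ¬v7 ∨ ¬v6) — ¬v7 is true.
  8. (v4 ∨ ¬v5) — ¬v5 is true.
  9. (v6 ∨ ¬v7) — ¬v7 is true.
  10. (¬v6 ∨ v4 ∨ ¬v5) — ¬v6 is true.
  11. (¬v6 ∨ ¬v5) — ¬v6 is true.
  12. (¬v7 ∨ ¬v8) — ¬v8 is true.
  13. (v3 ∨ ¬v1) — ¬v1 is true.
  14. (¬v1 ∨ v6) — ¬v1 is true.
  15. (¬v7 ∨ ¬v4 ∨ v1) — ¬v4 is true.
  16. (¬v2 ∨ v5) — ¬v2 is true.
  17. (¬v1) — ¬v1 is true.
  18. (¬v6 ∨ v3) — ¬v6 is true.
  19. (¬v2) — ¬v2 is true.
  20. (¬v5 ∨ ¬v6 ∨ v3) — ¬v6 is true.
  21. (¬v5 ∨ ¬v3 ∨ ¬v1) — ¬v5 is true.
  22. (¬v8 ∨ v1) — ¬v8 is true.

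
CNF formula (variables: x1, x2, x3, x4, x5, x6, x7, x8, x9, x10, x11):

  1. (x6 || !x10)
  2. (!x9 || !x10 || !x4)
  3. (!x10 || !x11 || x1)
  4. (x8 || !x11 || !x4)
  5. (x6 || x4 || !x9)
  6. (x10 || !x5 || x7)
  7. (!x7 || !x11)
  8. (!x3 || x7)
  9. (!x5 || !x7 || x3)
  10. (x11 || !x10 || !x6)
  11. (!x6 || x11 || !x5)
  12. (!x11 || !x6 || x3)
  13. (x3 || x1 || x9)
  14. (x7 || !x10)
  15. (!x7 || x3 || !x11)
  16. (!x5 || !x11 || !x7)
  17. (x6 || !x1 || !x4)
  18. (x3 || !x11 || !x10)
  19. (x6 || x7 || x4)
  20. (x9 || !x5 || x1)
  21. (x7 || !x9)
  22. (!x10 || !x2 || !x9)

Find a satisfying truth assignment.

x1 = F  x2 = F  x3 = T  x4 = T  x5 = F  x6 = F  x7 = T  x8 = T  x9 = T  x10 = F  x11 = F

Check each clause:
  1. (x6 || !x10) — !x10 is true.
  2. (!x10 || !x4 || !x9) — !x10 is true.
  3. (x1 || !x10 || !x11) — !x11 is true.
  4. (!x4 || !x11 || x8) — x8 is true.
  5. (x6 || x4 || !x9) — x4 is true.
  6. (x10 || !x5 || x7) — !x5 is true.
  7. (!x7 || !x11) — !x11 is true.
  8. (x7 || !x3) — x7 is true.
  9. (!x5 || !x7 || x3) — x3 is true.
  10. (!x6 || x11 || !x10) — !x6 is true.
  11. (!x5 || !x6 || x11) — !x6 is true.
  12. (x3 || !x11 || !x6) — !x6 is true.
  13. (x9 || x1 || x3) — x9 is true.
  14. (x7 || !x10) — !x10 is true.
  15. (!x7 || !x11 || x3) — x3 is true.
  16. (!x11 || !x7 || !x5) — !x5 is true.
  17. (x6 || !x4 || !x1) — !x1 is true.
  18. (!x10 || x3 || !x11) — x3 is true.
  19. (x7 || x6 || x4) — x4 is true.
  20. (x1 || x9 || !x5) — !x5 is true.
  21. (x7 || !x9) — x7 is true.
  22. (!x2 || !x10 || !x9) — !x2 is true.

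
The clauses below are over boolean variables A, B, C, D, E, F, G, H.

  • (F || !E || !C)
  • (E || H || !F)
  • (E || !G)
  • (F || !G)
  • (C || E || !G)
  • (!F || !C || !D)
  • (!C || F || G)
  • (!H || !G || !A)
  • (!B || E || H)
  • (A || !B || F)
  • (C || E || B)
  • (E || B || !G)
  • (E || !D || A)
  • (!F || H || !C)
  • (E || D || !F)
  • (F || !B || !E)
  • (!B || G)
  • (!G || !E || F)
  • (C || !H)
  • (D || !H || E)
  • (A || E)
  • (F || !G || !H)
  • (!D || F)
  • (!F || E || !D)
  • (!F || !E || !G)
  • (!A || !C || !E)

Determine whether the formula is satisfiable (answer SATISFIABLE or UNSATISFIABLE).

Branch on A: take A = True.
Set B = False and propagate.
The remaining clauses are satisfied by C = False, D = False, E = True, F = False, G = False, H = False.
Every clause has at least one true literal under this assignment.
So A = T, B = F, C = F, D = F, E = T, F = F, G = F, H = F is a satisfying assignment.

SATISFIABLE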